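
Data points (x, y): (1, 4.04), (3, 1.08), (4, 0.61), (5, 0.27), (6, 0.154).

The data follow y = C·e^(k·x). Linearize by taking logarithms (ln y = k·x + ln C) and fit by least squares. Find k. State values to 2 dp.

k = -0.66

Let Y = ln y. Fitting Y = k·x + ln C by least squares:
XᵀX = [[87.0000, 19.0000]; [19.0000, 5]], rhs = [-18.1215, -2.2012]ᵀ  (here Σx = 19.0000, Σ(x)² = 87.0000, Σln y = -2.2012, Σx·ln y = -18.1215).
Δ = 87.0000·5 − (19.0000)² = 74.0000; k = (-18.1215·5 − 19.0000·-2.2012)/74.0000 = -0.65925, ln C = (87.0000·-2.2012 − 19.0000·-18.1215)/74.0000 = 2.06490.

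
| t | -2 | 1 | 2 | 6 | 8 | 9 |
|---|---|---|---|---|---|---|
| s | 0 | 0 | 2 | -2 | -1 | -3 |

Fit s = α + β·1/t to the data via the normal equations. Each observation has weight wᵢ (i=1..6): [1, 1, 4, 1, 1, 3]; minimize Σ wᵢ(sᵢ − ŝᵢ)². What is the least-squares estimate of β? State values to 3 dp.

β = 2.549

The normal system AᵀWA·[α, β]ᵀ = AᵀWs is [[11, 25/8]; [25/8, 4027/1728]]·[α, β]ᵀ = [-4, 61/24]ᵀ.
det = 11·(4027/1728) − (25/8)² = 13711/864.
α = ((-4)·(4027/1728) − (25/8)·(61/24))/(13711/864) = -29833/27422; β = (11·(61/24) − (25/8)·(-4))/(13711/864) = 34956/13711.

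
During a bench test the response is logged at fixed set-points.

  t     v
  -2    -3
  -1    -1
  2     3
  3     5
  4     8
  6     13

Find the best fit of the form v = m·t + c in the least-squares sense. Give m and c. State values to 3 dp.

m = 1.913, c = 0.341

From the data, Σt·t = 70, Σt = 12, Σ1 = 6.
For Xᵀv: Σt·v = 138, Σv = 25.
Δ = 70·6 − 12² = 276.
m = (138·6 − 12·25)/276 = 44/23; c = (70·25 − 12·138)/276 = 47/138.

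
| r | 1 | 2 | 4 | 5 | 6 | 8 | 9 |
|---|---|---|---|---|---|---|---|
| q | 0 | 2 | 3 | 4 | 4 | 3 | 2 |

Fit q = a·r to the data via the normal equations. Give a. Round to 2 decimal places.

From the data, Σr·r = 227.
Right-hand side: Σr·q = 102.
Normal equations: [[227]]·[a]ᵀ = [102]ᵀ.
a = 102/227 = 0.449339.

a = 0.45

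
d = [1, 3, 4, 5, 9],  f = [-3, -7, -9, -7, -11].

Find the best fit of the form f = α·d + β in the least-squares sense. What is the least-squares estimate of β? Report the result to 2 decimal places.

With design matrix X, XᵀX = [[132, 22]; [22, 5]] and Xᵀf = [-194, -37]ᵀ.
Eliminating β: 5·(row 1) − 22·(row 2) gives 176·α = 5·(-194) − 22·(-37) = -156, so α = -39/44.
Then β = ((-37) − 22·(-39/44))/5 = -7/2.

β = -3.50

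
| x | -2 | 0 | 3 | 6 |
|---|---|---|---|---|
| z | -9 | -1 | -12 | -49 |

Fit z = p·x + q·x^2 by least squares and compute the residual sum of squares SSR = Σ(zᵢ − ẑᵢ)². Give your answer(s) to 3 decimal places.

Setting ∂/∂p … = 0 gives: 49·p + 235·q = -312;  235·p + 1393·q = -1908.
(Σx·x = 49, Σx·x^2 = 235, Σx^2·x^2 = 1393, Σx·z = -312, Σx^2·z = -1908.)
Determinant 49·1393 − 235² = 13032.
p = ((-312)·1393 − 235·(-1908))/13032 = 1147/1086; q = (49·(-1908) − 235·(-312))/13032 = -1681/1086.
Residuals: -126/181, -1, -224/181, 70/181; SSR = 573/181.

SSR = 3.166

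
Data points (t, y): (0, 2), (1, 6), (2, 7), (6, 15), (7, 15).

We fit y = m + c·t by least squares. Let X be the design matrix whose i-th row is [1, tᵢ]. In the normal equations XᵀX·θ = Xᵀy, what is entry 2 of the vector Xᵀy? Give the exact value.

Entry 2 ↔ basis t, so (Xᵀy)_{2} = Σᵢ (t)·yᵢ = (0)·(2) + (1)·(6) + (2)·(7) + (6)·(15) + (7)·(15) = 215.

215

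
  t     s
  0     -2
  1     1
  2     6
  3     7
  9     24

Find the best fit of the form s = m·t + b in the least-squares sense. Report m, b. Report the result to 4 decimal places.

m = 2.8400, b = -1.3200

The normal system XᵀX·[m, b]ᵀ = Xᵀs is [[95, 15]; [15, 5]]·[m, b]ᵀ = [250, 36]ᵀ.
Δ = 95·5 − 15² = 250.
m = (250·5 − 15·36)/250 = 71/25; b = (95·36 − 15·250)/250 = -33/25.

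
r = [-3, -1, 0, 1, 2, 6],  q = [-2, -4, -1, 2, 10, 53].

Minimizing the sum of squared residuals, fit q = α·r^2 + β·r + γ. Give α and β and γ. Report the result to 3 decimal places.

α = 0.973, β = 3.230, γ = -1.299

Compute the Gram sums: Σr^2·r^2 = 1395, Σr^2·r = 197, Σr^2 = 51, Σr·r = 51, Σr = 5, Σ1 = 6.
And Σr^2·q = 1928, Σr·q = 350, Σq = 58.
Solving the 3×3 system (Gaussian elimination) gives α = 12359/12696, β = 13669/4232, γ = -2062/1587.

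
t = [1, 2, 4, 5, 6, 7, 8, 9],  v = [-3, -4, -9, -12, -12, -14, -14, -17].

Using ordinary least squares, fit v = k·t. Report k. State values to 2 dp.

k = -1.96

Normal-equation sums: Σt·t = 276.
For Mᵀv: Σt·v = -542.
So MᵀM·[k]ᵀ = Mᵀv: [[276]]·[k]ᵀ = [-542]ᵀ.
Hence k = -542 / 276 ≈ -1.96377.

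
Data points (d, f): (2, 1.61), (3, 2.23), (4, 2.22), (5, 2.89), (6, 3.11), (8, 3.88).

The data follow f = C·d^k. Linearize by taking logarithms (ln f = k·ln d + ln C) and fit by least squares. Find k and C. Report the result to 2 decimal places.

Taking logs, ln f = k·ln d + ln C, so regress ln f on ln d.
Σln d = 8.6587, Σ(ln d)² = 13.7340, Σln f = 5.6275, Σln d·ln f = 8.8771.
Equations: 13.7340·k + 8.6587·ln C = 8.8771;  8.6587·k + 6·ln C = 5.6275.
Slope k = (n·Σln d·ln f − Σln d·Σln f)/(n·Σ(ln d)² − (Σln d)²) = (6·8.8771 − 8.6587·5.6275)/7.4309 = 0.61048; ln C = (Σln f − k·Σln d)/n = 0.05691, so C = exp(0.05691) = 1.05856.

k = 0.61, C = 1.06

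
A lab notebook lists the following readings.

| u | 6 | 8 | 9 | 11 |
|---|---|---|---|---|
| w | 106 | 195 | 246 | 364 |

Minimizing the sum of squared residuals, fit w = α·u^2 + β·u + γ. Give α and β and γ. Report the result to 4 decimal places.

Compute the Gram sums: Σu^2·u^2 = 26594, Σu^2·u = 2788, Σu^2 = 302, Σu·u = 302, Σu = 34, Σ1 = 4.
For Mᵀw: Σu^2·w = 80266, Σu·w = 8414, Σw = 911.
Normal equations: [[26594, 2788, 302]; [2788, 302, 34]; [302, 34, 4]]·[α, β, γ]ᵀ = [80266, 8414, 911]ᵀ.
Row-reducing yields α = 29/12, β = 1637/156, γ = -2283/52.

α = 2.4167, β = 10.4936, γ = -43.9038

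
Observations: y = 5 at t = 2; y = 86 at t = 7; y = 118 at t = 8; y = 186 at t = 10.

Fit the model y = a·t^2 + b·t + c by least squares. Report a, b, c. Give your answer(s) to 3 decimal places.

Sums needed: Σt^2·t^2 = 16513, Σt^2·t = 1863, Σt^2 = 217, Σt·t = 217, Σt = 27, Σ1 = 4.
And Σt^2·y = 30386, Σt·y = 3416, Σy = 395.
XᵀX·[a, b, c]ᵀ = Xᵀy becomes [[16513, 1863, 217]; [1863, 217, 27]; [217, 27, 4]]·[a, b, c]ᵀ = [30386, 3416, 395]ᵀ.
Row-reducing yields a = 2817/1364, b = -2855/1364, c = 26/31.

a = 2.065, b = -2.093, c = 0.839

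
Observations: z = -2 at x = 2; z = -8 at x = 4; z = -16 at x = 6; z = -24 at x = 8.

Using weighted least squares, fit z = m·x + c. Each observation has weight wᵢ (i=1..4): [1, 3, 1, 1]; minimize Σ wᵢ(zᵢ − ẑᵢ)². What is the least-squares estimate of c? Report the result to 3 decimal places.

c = 6.500

Normal-equation sums: Σwᵢ·x·x = 152, Σwᵢ·x = 28, Σwᵢ·1 = 6.
Moment sums: Σwᵢ·x·z = -388, Σwᵢ·z = -66.
Normal equations: [[152, 28]; [28, 6]]·[m, c]ᵀ = [-388, -66]ᵀ.
Eliminating c: 6·(row 1) − 28·(row 2) gives 128·m = 6·(-388) − 28·(-66) = -480, so m = -15/4.
Then c = ((-66) − 28·(-15/4))/6 = 13/2.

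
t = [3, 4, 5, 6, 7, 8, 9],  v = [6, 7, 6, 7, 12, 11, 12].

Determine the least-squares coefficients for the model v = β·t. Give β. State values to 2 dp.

β = 1.42

The normal system XᵀX·[β]ᵀ = Xᵀv is [[280]]·[β]ᵀ = [398]ᵀ.
β = 398/280 = 1.42143.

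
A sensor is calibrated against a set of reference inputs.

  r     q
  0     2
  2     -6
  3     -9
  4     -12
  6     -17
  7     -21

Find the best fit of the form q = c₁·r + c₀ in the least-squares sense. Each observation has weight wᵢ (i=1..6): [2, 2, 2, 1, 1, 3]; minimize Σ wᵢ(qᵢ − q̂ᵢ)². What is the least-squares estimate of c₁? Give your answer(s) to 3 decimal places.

Entries of MᵀWM: Σwᵢ·r·r = 225, Σwᵢ·r = 41, Σwᵢ·1 = 11.
Moment sums: Σwᵢ·r·q = -669, Σwᵢ·q = -118.
Normal equations: [[225, 41]; [41, 11]]·[c₁, c₀]ᵀ = [-669, -118]ᵀ.
Δ = 225·11 − 41² = 794.
c₁ = ((-669)·11 − 41·(-118))/794 = -2521/794; c₀ = (225·(-118) − 41·(-669))/794 = 879/794.

c₁ = -3.175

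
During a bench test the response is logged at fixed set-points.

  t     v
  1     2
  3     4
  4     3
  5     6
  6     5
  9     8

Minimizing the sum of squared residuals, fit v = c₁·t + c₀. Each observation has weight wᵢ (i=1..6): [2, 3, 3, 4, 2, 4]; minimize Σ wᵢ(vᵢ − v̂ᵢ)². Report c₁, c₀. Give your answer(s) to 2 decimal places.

Forming MᵀWM = [[573, 91]; [91, 18]] and MᵀWv = [544, 91]ᵀ gives MᵀWM·[c₁, c₀]ᵀ = MᵀWv.
Δ = 573·18 − 91² = 2033.
c₁ = (544·18 − 91·91)/2033 = 1511/2033; c₀ = (573·91 − 91·544)/2033 = 2639/2033.

c₁ = 0.74, c₀ = 1.30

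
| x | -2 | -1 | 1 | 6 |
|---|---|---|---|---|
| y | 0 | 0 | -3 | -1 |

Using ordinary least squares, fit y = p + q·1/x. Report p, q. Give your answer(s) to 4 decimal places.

The normal system AᵀA·[p, q]ᵀ = Aᵀy is [[4, -1/3]; [-1/3, 41/18]]·[p, q]ᵀ = [-4, -19/6]ᵀ.
Determinant 4·(41/18) − (-1/3)² = 9.
p = ((-4)·(41/18) − (-1/3)·(-19/6))/9 = -61/54; q = (4·(-19/6) − (-1/3)·(-4))/9 = -14/9.

p = -1.1296, q = -1.5556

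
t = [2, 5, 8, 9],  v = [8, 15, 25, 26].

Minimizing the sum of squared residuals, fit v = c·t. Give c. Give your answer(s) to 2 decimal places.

c = 3.02

The normal equations are: 174·c = 525.
c = 525/174 = 3.01724.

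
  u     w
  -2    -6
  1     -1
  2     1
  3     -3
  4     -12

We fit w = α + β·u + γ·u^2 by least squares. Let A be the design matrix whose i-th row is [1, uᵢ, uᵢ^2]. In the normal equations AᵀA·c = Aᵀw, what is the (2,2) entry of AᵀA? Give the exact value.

34

Row 2 ↔ basis u, column 2 ↔ basis u, so (AᵀA)_{2,2} = Σᵢ (u)·(u) = (-2)·(-2) + (1)·(1) + (2)·(2) + (3)·(3) + (4)·(4) = 34.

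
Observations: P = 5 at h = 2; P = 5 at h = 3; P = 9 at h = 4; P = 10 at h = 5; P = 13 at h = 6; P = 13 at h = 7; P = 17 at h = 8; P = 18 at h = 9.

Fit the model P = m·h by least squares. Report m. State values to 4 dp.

m = 2.0352

Sums needed: Σh·h = 284.
And Σh·P = 578.
Normal equations: [[284]]·[m]ᵀ = [578]ᵀ.
m = 578/284 = 2.03521.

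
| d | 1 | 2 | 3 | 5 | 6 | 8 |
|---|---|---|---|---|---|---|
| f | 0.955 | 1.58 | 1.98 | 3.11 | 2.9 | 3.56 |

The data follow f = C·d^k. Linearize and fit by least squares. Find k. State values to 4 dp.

Taking logs, ln f = k·ln d + ln C, so regress ln f on ln d.
AᵀA = [[11.8122, 7.2724]; [7.2724, 6]], rhs = [7.4417, 4.5636]ᵀ  (here Σln d = 7.2724, Σ(ln d)² = 11.8122, Σln f = 4.5636, Σln d·ln f = 7.4417).
Slope k = (n·Σln d·ln f − Σln d·Σln f)/(n·Σ(ln d)² − (Σln d)²) = (6·7.4417 − 7.2724·4.5636)/17.9853 = 0.63731; ln C = (Σln f − k·Σln d)/n = -0.01187.

k = 0.6373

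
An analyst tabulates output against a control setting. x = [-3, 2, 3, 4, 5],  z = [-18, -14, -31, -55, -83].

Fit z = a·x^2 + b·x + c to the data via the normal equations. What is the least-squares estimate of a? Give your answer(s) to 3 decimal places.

a = -2.980

Entries of AᵀA: Σx^2·x^2 = 1059, Σx^2·x = 197, Σx^2 = 63, Σx·x = 63, Σx = 11, Σ1 = 5.
Moment sums: Σx^2·z = -3452, Σx·z = -702, Σz = -201.
Solving the 3×3 system (Gaussian elimination) gives a = -51251/17198, b = -38015/17198, c = 19018/8599.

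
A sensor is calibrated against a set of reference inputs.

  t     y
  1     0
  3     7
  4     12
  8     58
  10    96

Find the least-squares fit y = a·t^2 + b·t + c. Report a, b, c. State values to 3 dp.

a = 1.114, b = -1.695, c = 1.078

Entries of XᵀX: Σt^2·t^2 = 14434, Σt^2·t = 1604, Σt^2 = 190, Σt·t = 190, Σt = 26, Σ1 = 5.
And Σt^2·y = 13567, Σt·y = 1493, Σy = 173.
Row-reducing yields a = 14735/13226, b = -22417/13226, c = 7129/6613.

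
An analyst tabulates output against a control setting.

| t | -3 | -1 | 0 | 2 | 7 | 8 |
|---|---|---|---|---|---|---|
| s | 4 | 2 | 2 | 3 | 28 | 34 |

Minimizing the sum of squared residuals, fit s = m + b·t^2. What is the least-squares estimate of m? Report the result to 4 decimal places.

The normal system XᵀX·[m, b]ᵀ = Xᵀs is [[6, 127]; [127, 6595]]·[m, b]ᵀ = [73, 3598]ᵀ.
det = 6·6595 − 127² = 23441.
m = (73·6595 − 127·3598)/23441 = 24489/23441; b = (6·3598 − 127·73)/23441 = 12317/23441.

m = 1.0447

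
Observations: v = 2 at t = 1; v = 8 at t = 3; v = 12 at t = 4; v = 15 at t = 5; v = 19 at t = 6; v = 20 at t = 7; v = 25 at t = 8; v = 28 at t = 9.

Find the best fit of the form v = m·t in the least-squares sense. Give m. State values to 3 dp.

XᵀX·[m]ᵀ = Xᵀv reads: 281·m = 855.
(Σt·t = 281, Σt·v = 855.)
Hence m = 855 / 281 ≈ 3.0427.

m = 3.043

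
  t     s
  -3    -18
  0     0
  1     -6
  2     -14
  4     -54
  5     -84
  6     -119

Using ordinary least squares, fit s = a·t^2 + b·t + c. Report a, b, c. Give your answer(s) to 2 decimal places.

Entries of MᵀM: Σt^2·t^2 = 2275, Σt^2·t = 387, Σt^2 = 91, Σt·t = 91, Σt = 15, Σ1 = 7.
And Σt^2·s = -7472, Σt·s = -1330, Σs = -295.
Solving the 3×3 system (Gaussian elimination) gives a = -140131/47964, b = -5313/2284, c = 9862/11991.

a = -2.92, b = -2.33, c = 0.82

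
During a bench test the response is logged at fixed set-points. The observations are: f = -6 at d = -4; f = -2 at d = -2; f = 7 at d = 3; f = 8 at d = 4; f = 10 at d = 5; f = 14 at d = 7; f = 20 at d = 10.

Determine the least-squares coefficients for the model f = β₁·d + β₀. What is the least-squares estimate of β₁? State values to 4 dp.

β₁ = 1.8227

Sums needed: Σd·d = 219, Σd = 23, Σ1 = 7.
Right-hand side: Σd·f = 429, Σf = 51.
XᵀX·[β₁, β₀]ᵀ = Xᵀf becomes [[219, 23]; [23, 7]]·[β₁, β₀]ᵀ = [429, 51]ᵀ.
Eliminating β₀: 7·(row 1) − 23·(row 2) gives 1004·β₁ = 7·429 − 23·51 = 1830, so β₁ = 915/502.
Then β₀ = (51 − 23·(915/502))/7 = 651/502.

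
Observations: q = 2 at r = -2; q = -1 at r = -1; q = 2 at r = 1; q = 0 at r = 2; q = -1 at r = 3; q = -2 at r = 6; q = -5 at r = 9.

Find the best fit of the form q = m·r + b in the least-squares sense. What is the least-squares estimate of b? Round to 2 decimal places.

Setting ∂/∂m … = 0 gives: 136·m + 18·b = -61;  18·m + 7·b = -5.
(Σr·r = 136, Σr = 18, Σ1 = 7, Σr·q = -61, Σq = -5.)
Determinant 136·7 − 18² = 628.
m = ((-61)·7 − 18·(-5))/628 = -337/628; b = (136·(-5) − 18·(-61))/628 = 209/314.

b = 0.67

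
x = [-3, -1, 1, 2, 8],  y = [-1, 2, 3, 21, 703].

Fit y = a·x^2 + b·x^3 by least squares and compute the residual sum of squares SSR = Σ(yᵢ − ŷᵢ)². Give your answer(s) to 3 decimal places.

SSR = 2.417

With design matrix A, AᵀA = [[4195, 32557]; [32557, 262939]] and Aᵀy = [45072, 360132]ᵀ.
det = 4195·262939 − 32557² = 43070856.
a = (45072·262939 − 32557·360132)/43070856 = 10530757/3589238; b = (4195·360132 − 32557·45072)/43070856 = 3612053/3589238.
Residuals: -420310/1794619, 129886/1794619, -1687548/1794619, 2177273/1794619, -52635/1794619; SSR = 4337766/1794619.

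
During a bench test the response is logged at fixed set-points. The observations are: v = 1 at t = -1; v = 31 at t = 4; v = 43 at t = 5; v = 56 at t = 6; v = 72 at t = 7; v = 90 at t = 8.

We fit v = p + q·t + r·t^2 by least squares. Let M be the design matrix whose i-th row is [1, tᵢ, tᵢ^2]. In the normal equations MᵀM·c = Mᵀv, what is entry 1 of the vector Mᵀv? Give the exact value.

Entry 1 ↔ basis 1, so (Mᵀv)_{1} = Σᵢ vᵢ = (1)·(1) + (1)·(31) + (1)·(43) + (1)·(56) + (1)·(72) + (1)·(90) = 293.

293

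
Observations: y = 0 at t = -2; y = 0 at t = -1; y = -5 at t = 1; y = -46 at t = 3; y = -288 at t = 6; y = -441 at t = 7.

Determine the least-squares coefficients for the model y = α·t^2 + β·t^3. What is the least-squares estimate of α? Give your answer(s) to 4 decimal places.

Compute the Gram sums: Σt^2·t^2 = 3796, Σt^2·t^3 = 24794, Σt^3·t^3 = 165100.
And Σt^2·y = -32396, Σt^3·y = -214718.
Δ = 3796·165100 − 24794² = 11977164.
α = ((-32396)·165100 − 24794·(-214718))/11977164 = -6215377/2994291; β = (3796·(-214718) − 24794·(-32396))/11977164 = -2960776/2994291.

α = -2.0757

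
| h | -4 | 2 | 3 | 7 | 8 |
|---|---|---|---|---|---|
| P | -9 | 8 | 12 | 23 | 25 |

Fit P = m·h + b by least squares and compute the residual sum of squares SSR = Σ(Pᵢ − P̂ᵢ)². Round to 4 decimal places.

Forming AᵀA = [[142, 16]; [16, 5]] and AᵀP = [449, 59]ᵀ gives AᵀA·[m, b]ᵀ = AᵀP.
Eliminating b: 5·(row 1) − 16·(row 2) gives 454·m = 5·449 − 16·59 = 1301, so m = 1301/454.
Then b = (59 − 16·(1301/454))/5 = 597/227.
Residuals: -38/227, -82/227, 351/454, 141/454, -126/227; SSR = 527/454.

SSR = 1.1608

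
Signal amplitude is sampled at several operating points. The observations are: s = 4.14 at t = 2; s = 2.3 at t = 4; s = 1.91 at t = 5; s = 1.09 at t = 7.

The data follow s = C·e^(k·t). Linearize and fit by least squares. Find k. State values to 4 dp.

k = -0.2638

With ln sᵢ as the transformed response and tᵢ as the regressor:
AᵀA = [[94.0000, 18.0000]; [18.0000, 4]], rhs = [10.0118, 2.9869]ᵀ  (here Σt = 18.0000, Σ(t)² = 94.0000, Σln s = 2.9869, Σt·ln s = 10.0118).
Δ = 94.0000·4 − (18.0000)² = 52.0000; k = (10.0118·4 − 18.0000·2.9869)/52.0000 = -0.26378, ln C = (94.0000·2.9869 − 18.0000·10.0118)/52.0000 = 1.93375.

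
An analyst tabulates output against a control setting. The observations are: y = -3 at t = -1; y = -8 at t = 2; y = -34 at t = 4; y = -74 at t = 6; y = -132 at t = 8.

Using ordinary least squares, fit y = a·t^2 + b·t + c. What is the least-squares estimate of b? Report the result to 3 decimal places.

Forming XᵀX = [[5665, 799, 121]; [799, 121, 19]; [121, 19, 5]] and Xᵀy = [-11691, -1649, -251]ᵀ gives XᵀX·[a, b, c]ᵀ = Xᵀy.
Solving the 3×3 system (Gaussian elimination) gives a = -11965/5781, b = 811/5781, c = -1245/1927.

b = 0.140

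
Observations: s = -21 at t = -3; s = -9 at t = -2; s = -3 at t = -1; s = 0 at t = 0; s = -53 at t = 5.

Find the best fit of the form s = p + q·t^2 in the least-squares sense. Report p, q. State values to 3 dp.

p = -0.769, q = -2.106

Setting ∂/∂p … = 0 gives: 5·p + 39·q = -86;  39·p + 723·q = -1553.
(Σ1 = 5, Σt^2 = 39, Σt^2·t^2 = 723, Σs = -86, Σt^2·s = -1553.)
Eliminating q: 723·(row 1) − 39·(row 2) gives 2094·p = 723·(-86) − 39·(-1553) = -1611, so p = -537/698.
Then q = ((-1553) − 39·(-537/698))/723 = -4411/2094.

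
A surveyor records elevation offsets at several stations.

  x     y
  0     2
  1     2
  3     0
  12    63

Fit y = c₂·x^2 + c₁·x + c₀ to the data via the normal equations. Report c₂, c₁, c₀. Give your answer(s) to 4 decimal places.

c₂ = 0.6411, c₁ = -2.6756, c₀ = 2.7717

Forming AᵀA = [[20818, 1756, 154]; [1756, 154, 16]; [154, 16, 4]] and Aᵀy = [9074, 758, 67]ᵀ gives AᵀA·[c₂, c₁, c₀]ᵀ = Aᵀy.
Inverting the 3×3 Gram matrix, [c₂, c₁, c₀]ᵀ = [1727/2694, -3604/1347, 2489/898]ᵀ.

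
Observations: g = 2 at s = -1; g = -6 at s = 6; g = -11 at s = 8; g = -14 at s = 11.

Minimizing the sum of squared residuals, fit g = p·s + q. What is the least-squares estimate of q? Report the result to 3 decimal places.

q = 0.904

Compute the Gram sums: Σs·s = 222, Σs = 24, Σ1 = 4.
Right-hand side: Σs·g = -280, Σg = -29.
XᵀX·[p, q]ᵀ = Xᵀg becomes [[222, 24]; [24, 4]]·[p, q]ᵀ = [-280, -29]ᵀ.
Determinant 222·4 − 24² = 312.
p = ((-280)·4 − 24·(-29))/312 = -53/39; q = (222·(-29) − 24·(-280))/312 = 47/52.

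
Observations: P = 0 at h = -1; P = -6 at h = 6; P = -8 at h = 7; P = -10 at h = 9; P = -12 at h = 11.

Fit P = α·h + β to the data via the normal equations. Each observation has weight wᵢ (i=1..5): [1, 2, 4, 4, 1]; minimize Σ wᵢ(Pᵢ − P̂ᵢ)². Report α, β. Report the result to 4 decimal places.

Normal-equation sums: Σwᵢ·h·h = 714, Σwᵢ·h = 86, Σwᵢ·1 = 12.
And Σwᵢ·h·P = -788, Σwᵢ·P = -96.
Normal equations: [[714, 86]; [86, 12]]·[α, β]ᵀ = [-788, -96]ᵀ.
det = 714·12 − 86² = 1172.
α = ((-788)·12 − 86·(-96))/1172 = -300/293; β = (714·(-96) − 86·(-788))/1172 = -194/293.

α = -1.0239, β = -0.6621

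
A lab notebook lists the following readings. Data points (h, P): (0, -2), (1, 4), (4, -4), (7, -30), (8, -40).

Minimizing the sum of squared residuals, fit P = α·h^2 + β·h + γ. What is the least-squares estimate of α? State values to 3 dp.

With design matrix X, XᵀX = [[6754, 920, 130]; [920, 130, 20]; [130, 20, 5]] and XᵀP = [-4090, -542, -72]ᵀ.
Solving the 3×3 system (Gaussian elimination) gives α = -31/29, β = 2517/725, γ = -358/725.

α = -1.069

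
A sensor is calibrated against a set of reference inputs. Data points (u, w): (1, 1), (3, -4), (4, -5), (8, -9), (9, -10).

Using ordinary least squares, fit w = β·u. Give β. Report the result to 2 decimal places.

Normal-equation sums: Σu·u = 171.
For Aᵀw: Σu·w = -193.
AᵀA·[β]ᵀ = Aᵀw becomes [[171]]·[β]ᵀ = [-193]ᵀ.
β = (-193)/171 = -1.12865.

β = -1.13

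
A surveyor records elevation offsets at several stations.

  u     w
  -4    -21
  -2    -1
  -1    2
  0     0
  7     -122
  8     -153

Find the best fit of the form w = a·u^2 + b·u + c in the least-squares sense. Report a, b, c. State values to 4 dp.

a = -2.0455, b = -2.9719, c = 0.4792

From the data, Σu^2·u^2 = 6770, Σu^2·u = 782, Σu^2 = 134, Σu·u = 134, Σu = 8, Σ1 = 6.
For Aᵀw: Σu^2·w = -16108, Σu·w = -1994, Σw = -295.
So AᵀA·[a, b, c]ᵀ = Aᵀw: [[6770, 782, 134]; [782, 134, 8]; [134, 8, 6]]·[a, b, c]ᵀ = [-16108, -1994, -295]ᵀ.
Solving the 3×3 system (Gaussian elimination) gives a = -62507/30558, b = -454079/152790, c = 12202/25465.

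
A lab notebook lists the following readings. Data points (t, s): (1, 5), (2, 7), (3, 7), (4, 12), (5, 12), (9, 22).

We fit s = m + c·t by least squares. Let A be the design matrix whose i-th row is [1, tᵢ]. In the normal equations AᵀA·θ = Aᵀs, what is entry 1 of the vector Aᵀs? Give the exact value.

Entry 1 ↔ basis 1, so (Aᵀs)_{1} = Σᵢ sᵢ = (1)·(5) + (1)·(7) + (1)·(7) + (1)·(12) + (1)·(12) + (1)·(22) = 65.

65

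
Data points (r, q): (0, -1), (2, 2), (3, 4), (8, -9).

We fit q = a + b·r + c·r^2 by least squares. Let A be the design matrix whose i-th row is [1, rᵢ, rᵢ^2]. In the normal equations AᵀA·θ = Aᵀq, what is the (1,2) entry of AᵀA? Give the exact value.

13

Row 1 ↔ basis 1, column 2 ↔ basis r, so (AᵀA)_{1,2} = Σᵢ r = (1)·(0) + (1)·(2) + (1)·(3) + (1)·(8) = 13.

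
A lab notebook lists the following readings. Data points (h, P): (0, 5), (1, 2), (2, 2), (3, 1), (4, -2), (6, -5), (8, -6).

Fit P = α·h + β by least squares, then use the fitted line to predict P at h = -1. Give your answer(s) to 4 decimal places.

P̂ = 5.7635

The normal equations are: 130·α + 24·β = -77;  24·α + 7·β = -3.
(Σh·h = 130, Σh = 24, Σ1 = 7, Σh·P = -77, ΣP = -3.)
Eliminating β: 7·(row 1) − 24·(row 2) gives 334·α = 7·(-77) − 24·(-3) = -467, so α = -467/334.
Then β = ((-3) − 24·(-467/334))/7 = 729/167.
At h = -1: P̂ = (-467/334)·(-1) + (729/167)·(1) = 1925/334.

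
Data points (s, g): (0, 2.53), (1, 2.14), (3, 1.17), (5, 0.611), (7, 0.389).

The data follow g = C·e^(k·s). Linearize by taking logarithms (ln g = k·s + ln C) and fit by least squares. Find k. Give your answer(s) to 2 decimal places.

With ln gᵢ as the transformed response and sᵢ as the regressor:
AᵀA = [[84.0000, 16.0000]; [16.0000, 5]], rhs = [-7.8407, 0.4092]ᵀ  (here Σs = 16.0000, Σ(s)² = 84.0000, Σln g = 0.4092, Σs·ln g = -7.8407).
Δ = 84.0000·5 − (16.0000)² = 164.0000; k = (-7.8407·5 − 16.0000·0.4092)/164.0000 = -0.27897, ln C = (84.0000·0.4092 − 16.0000·-7.8407)/164.0000 = 0.97453.

k = -0.28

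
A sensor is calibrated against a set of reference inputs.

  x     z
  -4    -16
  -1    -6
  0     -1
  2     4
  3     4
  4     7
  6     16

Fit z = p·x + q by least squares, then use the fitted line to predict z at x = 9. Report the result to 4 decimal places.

From the data, Σx·x = 82, Σx = 10, Σ1 = 7.
And Σx·z = 214, Σz = 8.
Eliminating q: 7·(row 1) − 10·(row 2) gives 474·p = 7·214 − 10·8 = 1418, so p = 709/237.
Then q = (8 − 10·(709/237))/7 = -742/237.
At x = 9: ẑ = (709/237)·(9) + (-742/237)·(1) = 5639/237.

ẑ = 23.7932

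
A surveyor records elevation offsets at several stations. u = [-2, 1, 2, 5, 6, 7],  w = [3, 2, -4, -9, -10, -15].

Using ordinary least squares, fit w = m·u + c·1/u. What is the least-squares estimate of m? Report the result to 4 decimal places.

Forming AᵀA = [[119, 6]; [6, 70039/44100]] and Aᵀw = [-222, -1493/210]ᵀ gives AᵀA·[m, c]ᵀ = Aᵀw.
Eliminating c: (70039/44100)·(row 1) − 6·(row 2) gives (963863/6300)·m = (70039/44100)·(-222) − 6·(-1493/210) = -2277913/7350, so m = -13667478/6747041.
Then c = ((-1493/210) − 6·(-13667478/6747041))/(70039/44100) = 3061590/963863.

m = -2.0257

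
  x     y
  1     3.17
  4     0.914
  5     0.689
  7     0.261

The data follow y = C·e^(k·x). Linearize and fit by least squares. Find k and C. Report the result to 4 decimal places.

k = -0.4107, C = 4.8668

Taking logs, ln y = k·x + ln C, so regress ln y on x.
AᵀA = [[91.0000, 17.0000]; [17.0000, 4]], rhs = [-10.4712, -0.6519]ᵀ  (here Σx = 17.0000, Σ(x)² = 91.0000, Σln y = -0.6519, Σx·ln y = -10.4712).
Slope k = (n·Σx·ln y − Σx·Σln y)/(n·Σ(x)² − (Σx)²) = (4·-10.4712 − 17.0000·-0.6519)/75.0000 = -0.41069; ln C = (Σln y − k·Σx)/n = 1.58244, so C = exp(1.58244) = 4.86684.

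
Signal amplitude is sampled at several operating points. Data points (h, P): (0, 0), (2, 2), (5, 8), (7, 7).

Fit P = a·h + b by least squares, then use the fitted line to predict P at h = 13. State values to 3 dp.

P̂ = 15.224

Normal-equation sums: Σh·h = 78, Σh = 14, Σ1 = 4.
Moment sums: Σh·P = 93, ΣP = 17.
Determinant 78·4 − 14² = 116.
a = (93·4 − 14·17)/116 = 67/58; b = (78·17 − 14·93)/116 = 6/29.
At h = 13: P̂ = (67/58)·(13) + (6/29)·(1) = 883/58.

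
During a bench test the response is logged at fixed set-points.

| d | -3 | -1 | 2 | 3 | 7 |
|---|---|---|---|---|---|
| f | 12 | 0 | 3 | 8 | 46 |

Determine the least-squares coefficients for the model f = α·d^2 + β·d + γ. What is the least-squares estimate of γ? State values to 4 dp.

γ = -0.1400

Setting ∂/∂α … = 0 gives: 2580·α + 350·β + 72·γ = 2446;  350·α + 72·β + 8·γ = 316;  72·α + 8·β + 5·γ = 69.
Inverting the 3×3 Gram matrix, [α, β, γ]ᵀ = [47134/45283, -29677/45283, -6341/45283]ᵀ.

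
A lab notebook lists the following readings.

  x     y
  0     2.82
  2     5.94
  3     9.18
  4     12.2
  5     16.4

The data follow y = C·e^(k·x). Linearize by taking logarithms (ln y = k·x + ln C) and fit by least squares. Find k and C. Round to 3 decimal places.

k = 0.356, C = 2.914

Taking logs, ln y = k·x + ln C, so regress ln y on x.
XᵀX = [[54.0000, 14.0000]; [14.0000, 5]], rhs = [34.2067, 10.3342]ᵀ  (here Σx = 14.0000, Σ(x)² = 54.0000, Σln y = 10.3342, Σx·ln y = 34.2067).
Slope k = (n·Σx·ln y − Σx·Σln y)/(n·Σ(x)² − (Σx)²) = (5·34.2067 − 14.0000·10.3342)/74.0000 = 0.35614; ln C = (Σln y − k·Σx)/n = 1.06964, so C = exp(1.06964) = 2.91432.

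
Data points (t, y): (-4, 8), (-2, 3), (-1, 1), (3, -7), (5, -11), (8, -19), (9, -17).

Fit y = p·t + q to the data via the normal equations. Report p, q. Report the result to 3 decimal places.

With design matrix M, MᵀM = [[200, 18]; [18, 7]] and Mᵀy = [-420, -42]ᵀ.
Δ = 200·7 − 18² = 1076.
p = ((-420)·7 − 18·(-42))/1076 = -546/269; q = (200·(-42) − 18·(-420))/1076 = -210/269.

p = -2.030, q = -0.781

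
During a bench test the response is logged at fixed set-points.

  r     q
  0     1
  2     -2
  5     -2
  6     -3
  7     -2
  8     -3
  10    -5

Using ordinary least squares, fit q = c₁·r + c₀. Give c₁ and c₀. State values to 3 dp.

c₁ = -0.462, c₀ = 0.223

Compute the Gram sums: Σr·r = 278, Σr = 38, Σ1 = 7.
Right-hand side: Σr·q = -120, Σq = -16.
Δ = 278·7 − 38² = 502.
c₁ = ((-120)·7 − 38·(-16))/502 = -116/251; c₀ = (278·(-16) − 38·(-120))/502 = 56/251.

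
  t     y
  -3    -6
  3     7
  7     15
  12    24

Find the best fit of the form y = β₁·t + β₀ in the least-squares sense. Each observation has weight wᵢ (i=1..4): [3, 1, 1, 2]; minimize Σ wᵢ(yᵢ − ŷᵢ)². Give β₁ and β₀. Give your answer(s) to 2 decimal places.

The normal equations are: 373·β₁ + 25·β₀ = 756;  25·β₁ + 7·β₀ = 52.
Determinant 373·7 − 25² = 1986.
β₁ = (756·7 − 25·52)/1986 = 1996/993; β₀ = (373·52 − 25·756)/1986 = 248/993.

β₁ = 2.01, β₀ = 0.25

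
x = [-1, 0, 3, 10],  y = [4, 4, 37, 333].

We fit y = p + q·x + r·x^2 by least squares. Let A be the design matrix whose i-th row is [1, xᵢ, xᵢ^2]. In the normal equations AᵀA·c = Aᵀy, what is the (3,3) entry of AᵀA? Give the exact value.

Row 3 ↔ basis x^2, column 3 ↔ basis x^2, so (AᵀA)_{3,3} = Σᵢ (x^2)·(x^2) = (1)·(1) + (0)·(0) + (9)·(9) + (100)·(100) = 10082.

10082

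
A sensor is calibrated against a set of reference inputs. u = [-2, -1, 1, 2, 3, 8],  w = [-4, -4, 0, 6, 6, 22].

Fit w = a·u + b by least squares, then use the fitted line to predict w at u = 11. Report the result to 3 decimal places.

ŵ = 29.183

Entries of MᵀM: Σu·u = 83, Σu = 11, Σ1 = 6.
For Mᵀw: Σu·w = 218, Σw = 26.
So MᵀM·[a, b]ᵀ = Mᵀw: [[83, 11]; [11, 6]]·[a, b]ᵀ = [218, 26]ᵀ.
Eliminating b: 6·(row 1) − 11·(row 2) gives 377·a = 6·218 − 11·26 = 1022, so a = 1022/377.
Then b = (26 − 11·(1022/377))/6 = -240/377.
At u = 11: ŵ = (1022/377)·(11) + (-240/377)·(1) = 11002/377.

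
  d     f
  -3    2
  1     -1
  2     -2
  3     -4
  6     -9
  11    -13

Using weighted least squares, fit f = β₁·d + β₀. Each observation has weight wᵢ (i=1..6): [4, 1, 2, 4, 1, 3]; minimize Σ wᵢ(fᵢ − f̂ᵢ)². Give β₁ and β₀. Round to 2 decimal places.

β₁ = -1.10, β₀ = -0.85

The normal equations are: 480·β₁ + 44·β₀ = -564;  44·β₁ + 15·β₀ = -61.
(Σwᵢ·d·d = 480, Σwᵢ·d = 44, Σwᵢ·1 = 15, Σwᵢ·d·f = -564, Σwᵢ·f = -61.)
Determinant 480·15 − 44² = 5264.
β₁ = ((-564)·15 − 44·(-61))/5264 = -361/329; β₀ = (480·(-61) − 44·(-564))/5264 = -279/329.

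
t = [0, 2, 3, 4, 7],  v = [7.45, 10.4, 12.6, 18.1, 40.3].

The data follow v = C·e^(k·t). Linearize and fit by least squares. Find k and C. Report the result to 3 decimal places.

Taking logs, ln v = k·t + ln C, so regress ln v on t.
Σt = 16.0000, Σ(t)² = 78.0000, Σln v = 13.4760, Σt·ln v = 49.7428.
Equations: 78.0000·k + 16.0000·ln C = 49.7428;  16.0000·k + 5·ln C = 13.4760.
Δ = 78.0000·5 − (16.0000)² = 134.0000; k = (49.7428·5 − 16.0000·13.4760)/134.0000 = 0.24700, ln C = (78.0000·13.4760 − 16.0000·49.7428)/134.0000 = 1.90479, so C = exp(1.90479) = 6.71798.

k = 0.247, C = 6.718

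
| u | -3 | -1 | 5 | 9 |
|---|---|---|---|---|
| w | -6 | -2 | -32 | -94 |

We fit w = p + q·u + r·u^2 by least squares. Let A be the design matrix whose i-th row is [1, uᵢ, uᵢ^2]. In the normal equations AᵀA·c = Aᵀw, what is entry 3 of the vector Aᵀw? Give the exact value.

-8470

Entry 3 ↔ basis u^2, so (Aᵀw)_{3} = Σᵢ (u^2)·wᵢ = (9)·(-6) + (1)·(-2) + (25)·(-32) + (81)·(-94) = -8470.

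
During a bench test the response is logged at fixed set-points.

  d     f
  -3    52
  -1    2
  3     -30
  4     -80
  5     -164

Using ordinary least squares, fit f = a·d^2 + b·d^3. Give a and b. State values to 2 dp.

Entries of AᵀA: Σd^2·d^2 = 1044, Σd^2·d^3 = 4148, Σd^3·d^3 = 21180.
Right-hand side: Σd^2·f = -5180, Σd^3·f = -27836.
So AᵀA·[a, b]ᵀ = Aᵀf: [[1044, 4148]; [4148, 21180]]·[a, b]ᵀ = [-5180, -27836]ᵀ.
Determinant 1044·21180 − 4148² = 4906016.
a = ((-5180)·21180 − 4148·(-27836))/4906016 = 179729/153313; b = (1044·(-27836) − 4148·(-5180))/4906016 = -236692/153313.

a = 1.17, b = -1.54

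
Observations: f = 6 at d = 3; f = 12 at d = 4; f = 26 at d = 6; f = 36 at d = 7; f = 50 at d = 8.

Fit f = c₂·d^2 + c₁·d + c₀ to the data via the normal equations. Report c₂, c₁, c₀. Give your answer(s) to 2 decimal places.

c₂ = 1.03, c₁ = -2.77, c₀ = 5.60

Setting ∂/∂c₂ … = 0 gives: 8130·c₂ + 1162·c₁ + 174·c₀ = 6146;  1162·c₂ + 174·c₁ + 28·c₀ = 874;  174·c₂ + 28·c₁ + 5·c₀ = 130.
(Σd^2·d^2 = 8130, Σd^2·d = 1162, Σd^2 = 174, Σd·d = 174, Σd = 28, Σ1 = 5, Σd^2·f = 6146, Σd·f = 874, Σf = 130.)
Inverting the 3×3 Gram matrix, [c₂, c₁, c₀]ᵀ = [159/154, -61/22, 431/77]ᵀ.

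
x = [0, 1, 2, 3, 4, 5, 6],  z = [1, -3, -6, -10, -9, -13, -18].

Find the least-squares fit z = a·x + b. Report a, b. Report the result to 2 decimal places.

Forming MᵀM = [[91, 21]; [21, 7]] and Mᵀz = [-254, -58]ᵀ gives MᵀM·[a, b]ᵀ = Mᵀz.
Determinant 91·7 − 21² = 196.
a = ((-254)·7 − 21·(-58))/196 = -20/7; b = (91·(-58) − 21·(-254))/196 = 2/7.

a = -2.86, b = 0.29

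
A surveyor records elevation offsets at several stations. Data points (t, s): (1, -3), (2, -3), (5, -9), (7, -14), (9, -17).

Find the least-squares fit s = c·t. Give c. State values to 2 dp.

With design matrix M, MᵀM = [[160]] and Mᵀs = [-305]ᵀ.
c = (-305)/160 = -1.90625.

c = -1.91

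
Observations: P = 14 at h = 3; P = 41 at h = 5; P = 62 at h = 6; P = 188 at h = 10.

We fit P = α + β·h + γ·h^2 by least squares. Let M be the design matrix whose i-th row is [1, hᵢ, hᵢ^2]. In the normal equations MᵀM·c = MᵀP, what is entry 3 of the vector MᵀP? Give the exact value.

Entry 3 ↔ basis h^2, so (MᵀP)_{3} = Σᵢ (h^2)·Pᵢ = (9)·(14) + (25)·(41) + (36)·(62) + (100)·(188) = 22183.

22183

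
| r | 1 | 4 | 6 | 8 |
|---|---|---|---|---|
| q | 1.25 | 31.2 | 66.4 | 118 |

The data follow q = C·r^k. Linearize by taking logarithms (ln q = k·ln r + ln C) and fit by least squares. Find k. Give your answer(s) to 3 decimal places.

With ln qᵢ as the transformed response and ln rᵢ as the regressor:
XᵀX = [[9.4563, 5.2575]; [5.2575, 4]], rhs = [22.2075, 12.6299]ᵀ  (here Σln r = 5.2575, Σ(ln r)² = 9.4563, Σln q = 12.6299, Σln r·ln q = 22.2075).
Δ = 9.4563·4 − (5.2575)² = 10.1839; k = (22.2075·4 − 5.2575·12.6299)/10.1839 = 2.20230, ln C = (9.4563·12.6299 − 5.2575·22.2075)/10.1839 = 0.26284.

k = 2.202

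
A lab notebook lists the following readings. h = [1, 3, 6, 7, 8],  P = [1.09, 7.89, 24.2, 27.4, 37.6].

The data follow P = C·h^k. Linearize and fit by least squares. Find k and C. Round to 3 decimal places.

With ln Pᵢ as the transformed response and ln hᵢ as the regressor:
Σln h = 6.9157, Σ(ln h)² = 12.5280, Σln P = 12.2757, Σln h·ln P = 21.9626.
Equations: 12.5280·k + 6.9157·ln C = 21.9626;  6.9157·k + 5·ln C = 12.2757.
Δ = 12.5280·5 − (6.9157)² = 14.8127; k = (21.9626·5 − 6.9157·12.2757)/14.8127 = 1.68220, ln C = (12.5280·12.2757 − 6.9157·21.9626)/14.8127 = 0.12841, so C = exp(0.12841) = 1.13702.

k = 1.682, C = 1.137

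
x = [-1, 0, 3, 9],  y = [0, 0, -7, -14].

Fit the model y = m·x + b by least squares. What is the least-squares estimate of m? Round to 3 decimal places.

MᵀM·[m, b]ᵀ = Mᵀy reads: 91·m + 11·b = -147;  11·m + 4·b = -21.
Determinant 91·4 − 11² = 243.
m = ((-147)·4 − 11·(-21))/243 = -119/81; b = (91·(-21) − 11·(-147))/243 = -98/81.

m = -1.469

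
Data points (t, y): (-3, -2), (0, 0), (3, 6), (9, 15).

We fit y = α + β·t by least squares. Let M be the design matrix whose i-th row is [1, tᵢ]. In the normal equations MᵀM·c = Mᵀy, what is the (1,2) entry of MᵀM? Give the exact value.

Row 1 ↔ basis 1, column 2 ↔ basis t, so (MᵀM)_{1,2} = Σᵢ t = (1)·(-3) + (1)·(0) + (1)·(3) + (1)·(9) = 9.

9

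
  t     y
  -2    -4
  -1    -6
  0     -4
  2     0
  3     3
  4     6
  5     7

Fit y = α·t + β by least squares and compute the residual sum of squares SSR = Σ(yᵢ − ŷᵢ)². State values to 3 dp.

SSR = 12.356

Forming MᵀM = [[59, 11]; [11, 7]] and Mᵀy = [82, 2]ᵀ gives MᵀM·[α, β]ᵀ = Mᵀy.
Determinant 59·7 − 11² = 292.
α = (82·7 − 11·2)/292 = 138/73; β = (59·2 − 11·82)/292 = -196/73.
Residuals: 180/73, -104/73, -96/73, -80/73, 1/73, 82/73, 17/73; SSR = 902/73.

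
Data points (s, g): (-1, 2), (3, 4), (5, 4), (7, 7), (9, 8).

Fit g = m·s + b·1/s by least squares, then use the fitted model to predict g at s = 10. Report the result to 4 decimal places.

ĝ = 9.6537

From the data, Σs·s = 165, Σs·1/s = 5, Σ1/s·1/s = 117469/99225.
For Aᵀg: Σs·g = 151, Σ1/s·g = 91/45.
Normal equations: [[165, 5]; [5, 117469/99225]]·[m, b]ᵀ = [151, 91/45]ᵀ.
Eliminating b: (117469/99225)·(row 1) − 5·(row 2) gives (1126784/6615)·m = (117469/99225)·151 − 5·(91/45) = 16734544/99225, so m = 1045909/1056360.
Then b = ((91/45) − 5·(1045909/1056360))/(117469/99225) = -174195/70424.
At s = 10: ĝ = (1045909/1056360)·(10) + (-174195/70424)·(1/10) = 4079119/422544.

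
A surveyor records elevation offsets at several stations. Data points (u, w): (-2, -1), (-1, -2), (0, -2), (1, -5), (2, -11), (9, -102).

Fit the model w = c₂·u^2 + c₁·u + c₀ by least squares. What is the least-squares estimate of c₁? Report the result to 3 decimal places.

Sums needed: Σu^2·u^2 = 6595, Σu^2·u = 729, Σu^2 = 91, Σu·u = 91, Σu = 9, Σ1 = 6.
For Aᵀw: Σu^2·w = -8317, Σu·w = -941, Σw = -123.
AᵀA·[c₂, c₁, c₀]ᵀ = Aᵀw becomes [[6595, 729, 91]; [729, 91, 9]; [91, 9, 6]]·[c₂, c₁, c₀]ᵀ = [-8317, -941, -123]ᵀ.
Solving the 3×3 system (Gaussian elimination) gives c₂ = -31059/31856, c₁ = -367523/159280, c₀ = -44831/19910.

c₁ = -2.307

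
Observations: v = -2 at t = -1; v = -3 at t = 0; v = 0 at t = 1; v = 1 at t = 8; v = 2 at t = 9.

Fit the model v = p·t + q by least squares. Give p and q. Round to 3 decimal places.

From the data, Σt·t = 147, Σt = 17, Σ1 = 5.
Right-hand side: Σt·v = 28, Σv = -2.
So MᵀM·[p, q]ᵀ = Mᵀv: [[147, 17]; [17, 5]]·[p, q]ᵀ = [28, -2]ᵀ.
det = 147·5 − 17² = 446.
p = (28·5 − 17·(-2))/446 = 87/223; q = (147·(-2) − 17·28)/446 = -385/223.

p = 0.390, q = -1.726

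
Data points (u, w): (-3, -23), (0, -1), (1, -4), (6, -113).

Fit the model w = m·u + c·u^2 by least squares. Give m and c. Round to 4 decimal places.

The normal equations are: 46·m + 190·c = -613;  190·m + 1378·c = -4279.
det = 46·1378 − 190² = 27288.
m = ((-613)·1378 − 190·(-4279))/27288 = -1321/1137; c = (46·(-4279) − 190·(-613))/27288 = -6697/2274.

m = -1.1618, c = -2.9450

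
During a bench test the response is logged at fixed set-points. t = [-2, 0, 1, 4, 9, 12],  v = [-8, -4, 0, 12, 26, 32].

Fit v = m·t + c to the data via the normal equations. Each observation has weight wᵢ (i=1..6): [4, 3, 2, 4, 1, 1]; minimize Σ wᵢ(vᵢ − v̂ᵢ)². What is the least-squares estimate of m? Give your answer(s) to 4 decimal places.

m = 3.0703

Entries of XᵀWX: Σwᵢ·t·t = 307, Σwᵢ·t = 31, Σwᵢ·1 = 15.
For XᵀWv: Σwᵢ·t·v = 874, Σwᵢ·v = 62.
Eliminating c: 15·(row 1) − 31·(row 2) gives 3644·m = 15·874 − 31·62 = 11188, so m = 2797/911.
Then c = (62 − 31·(2797/911))/15 = -2015/911.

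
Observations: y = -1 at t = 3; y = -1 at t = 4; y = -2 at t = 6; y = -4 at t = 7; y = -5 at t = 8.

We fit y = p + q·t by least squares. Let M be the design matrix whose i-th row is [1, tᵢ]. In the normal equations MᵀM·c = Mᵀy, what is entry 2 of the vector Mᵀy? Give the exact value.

-87

Entry 2 ↔ basis t, so (Mᵀy)_{2} = Σᵢ (t)·yᵢ = (3)·(-1) + (4)·(-1) + (6)·(-2) + (7)·(-4) + (8)·(-5) = -87.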